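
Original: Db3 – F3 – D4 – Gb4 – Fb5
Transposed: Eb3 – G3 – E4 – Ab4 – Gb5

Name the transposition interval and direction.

up a major second

From Db3 to Eb3 is 2 letter names — a second of some quality.
Db3 to Eb3 is 2 semitones, which makes it a major second; the second version is higher, so the direction is up.
Checking another pair — Fb5 → Gb5 — gives the same interval.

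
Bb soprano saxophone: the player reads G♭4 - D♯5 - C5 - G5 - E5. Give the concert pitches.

Fb4 C#5 Bb4 F5 D5

The Bb soprano saxophone sounds a major second below written, so transpose each written note down a major second.
Gb4 gives Fb4
D#5 gives C#5
C5 gives Bb4
G5 gives F5
E5 gives D5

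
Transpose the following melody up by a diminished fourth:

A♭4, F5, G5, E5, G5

Dbb5 Bbb5 Cb6 Ab5 Cb6

Ab4 to Dbb5
F5 to Bbb5
G5 to Cb6
E5 to Ab5
G5 to Cb6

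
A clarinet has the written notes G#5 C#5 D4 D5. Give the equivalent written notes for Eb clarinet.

C##5 F##4 G#3 G#4

First find concert pitch: the A clarinet sounds a minor third below written, so G#5 C#5 D4 D5 sounds E#5 A#4 B3 B4.
Then write for Eb clarinet: it sounds a minor third above written, so the part must be a minor third below concert.
E#5 → C##5
A#4 → F##4
B3 → G#3
B4 → G#4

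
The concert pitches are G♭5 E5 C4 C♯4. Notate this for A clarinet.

Written C4 sounds as A3 on the A clarinet, so concert pitches are written a minor third up.
Gb5 gives Bbb5
E5 gives G5
C4 gives Eb4
C#4 gives E4

Bbb5 G5 Eb4 E4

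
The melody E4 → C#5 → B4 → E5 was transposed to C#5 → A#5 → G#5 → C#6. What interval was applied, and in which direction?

up a major sixth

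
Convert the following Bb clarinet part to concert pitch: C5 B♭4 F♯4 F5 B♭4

Written C4 on the Bb clarinet sounds as Bb3, a major second lower; apply that shift to every note.
C5 -> Bb4
Bb4 -> Ab4
F#4 -> E4
F5 -> Eb5
Bb4 -> Ab4

Bb4 Ab4 E4 Eb5 Ab4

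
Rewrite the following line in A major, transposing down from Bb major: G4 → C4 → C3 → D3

Bb major to A major down is a minor second, so every note moves down by that interval.
G4 becomes F#4
C4 becomes B3
C3 becomes B2
D3 becomes C#3

F#4 B3 B2 C#3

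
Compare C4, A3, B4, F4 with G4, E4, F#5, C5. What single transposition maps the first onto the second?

up a perfect fifth

From C4 to G4 is 5 letter names — a fifth of some quality.
C4 to G4 is 7 semitones, which makes it a perfect fifth; the second version is higher, so the direction is up.
Checking another pair — F4 → C5 — gives the same interval.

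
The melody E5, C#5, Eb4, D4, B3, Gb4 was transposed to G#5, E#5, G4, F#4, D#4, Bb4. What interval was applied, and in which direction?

Take the first pair: E5 → G#5. E to G spans 3 letter names, so the interval is some kind of third.
E5 to G#5 is 4 semitones, which makes it a major third; the second version is higher, so the direction is up.
Checking another pair — Gb4 → Bb4 — gives the same interval.

up a major third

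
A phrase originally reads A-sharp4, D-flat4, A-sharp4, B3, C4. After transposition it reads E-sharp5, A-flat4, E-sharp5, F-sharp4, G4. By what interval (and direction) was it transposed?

Take the first pair: A#4 → E#5. A to E spans 5 letter names, so the interval is some kind of fifth.
A#4 to E#5 is 7 semitones, which makes it a perfect fifth; the second version is higher, so the direction is up.
Checking another pair — C4 → G4 — gives the same interval.

up a perfect fifth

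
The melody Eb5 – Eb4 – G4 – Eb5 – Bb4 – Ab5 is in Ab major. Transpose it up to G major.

Ab major to G major up is a major seventh, so every note moves up by that interval.
Eb5 → D6
Eb4 → D5
G4 → F#5
Eb5 → D6
Bb4 → A5
Ab5 → G6

D6 D5 F#5 D6 A5 G6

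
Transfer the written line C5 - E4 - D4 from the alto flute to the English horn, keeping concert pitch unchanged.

First find concert pitch: the alto flute sounds a perfect fourth below written, so C5 E4 D4 sounds G4 B3 A3.
Then write for English horn: it sounds a perfect fifth below written, so the part must be a perfect fifth above concert.
G4 → D5
B3 → F#4
A3 → E4

D5 F#4 E4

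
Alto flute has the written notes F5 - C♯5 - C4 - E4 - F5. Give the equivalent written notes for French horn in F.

G5 D#5 D4 F#4 G5

First find concert pitch: the alto flute sounds a perfect fourth below written, so F5 C♯5 C4 E4 F5 sounds C5 G#4 G3 B3 C5.
Then write for French horn in F: it sounds a perfect fifth below written, so the part must be a perfect fifth above concert.
C5 → G5
G#4 → D#5
G3 → D4
B3 → F#4
C5 → G5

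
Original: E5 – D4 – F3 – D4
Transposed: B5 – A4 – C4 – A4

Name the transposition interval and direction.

up a perfect fifth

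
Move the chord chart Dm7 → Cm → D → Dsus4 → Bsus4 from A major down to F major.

A major down to F major is a major third; each chord root moves by that interval while the quality stays the same.
Dm7: root D down a major third → Bb, giving Bbm7.
Cm: root C down a major third → Ab, giving Abm.
D: root D down a major third → Bb, giving Bb.
Dsus4: root D down a major third → Bb, giving Bbsus4.
Bsus4: root B down a major third → G, giving Gsus4.

Bbm7 Abm Bb Bbsus4 Gsus4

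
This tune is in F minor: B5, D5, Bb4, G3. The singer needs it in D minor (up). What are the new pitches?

G#6 B5 G5 E4

F minor to D minor up is a major sixth, so every note moves up by that interval.
B5 to G#6
D5 to B5
Bb4 to G5
G3 to E4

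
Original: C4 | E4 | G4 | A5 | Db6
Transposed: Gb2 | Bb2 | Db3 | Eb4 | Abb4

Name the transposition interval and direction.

down an augmented eleventh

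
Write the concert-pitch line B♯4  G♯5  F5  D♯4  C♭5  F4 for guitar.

B#5 G#6 F6 D#5 Cb6 F5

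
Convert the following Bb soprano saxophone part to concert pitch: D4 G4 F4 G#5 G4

The Bb soprano saxophone sounds a major second below written, so transpose each written note down a major second.
D4 to C4
G4 to F4
F4 to Eb4
G#5 to F#5
G4 to F4

C4 F4 Eb4 F#5 F4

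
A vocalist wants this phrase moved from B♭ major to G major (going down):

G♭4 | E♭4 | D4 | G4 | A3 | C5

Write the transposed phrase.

B♭ major to G major down is a minor third, so every note moves down by that interval.
Gb4 → Eb4
Eb4 → C4
D4 → B3
G4 → E4
A3 → F#3
C5 → A4

Eb4 C4 B3 E4 F#3 A4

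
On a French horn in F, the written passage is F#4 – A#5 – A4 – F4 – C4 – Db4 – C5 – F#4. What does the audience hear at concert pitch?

B3 D#5 D4 Bb3 F3 Gb3 F4 B3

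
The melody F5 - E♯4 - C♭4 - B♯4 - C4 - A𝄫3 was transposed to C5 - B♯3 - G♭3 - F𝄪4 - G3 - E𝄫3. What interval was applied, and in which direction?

down a perfect fourth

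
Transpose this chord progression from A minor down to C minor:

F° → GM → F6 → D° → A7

Ab° BbM Ab6 F° C7

A minor down to C minor is a major sixth; each chord root moves by that interval while the quality stays the same.
F°: root F down a major sixth → Ab, giving Ab°.
GM: root G down a major sixth → Bb, giving BbM.
F6: root F down a major sixth → Ab, giving Ab6.
D°: root D down a major sixth → F, giving F°.
A7: root A down a major sixth → C, giving C7.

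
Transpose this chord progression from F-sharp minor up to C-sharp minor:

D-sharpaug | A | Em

F-sharp minor up to C-sharp minor is a perfect fifth; each chord root moves by that interval while the quality stays the same.
D-sharpaug: root D-sharp up a perfect fifth → A#, giving A#aug.
A: root A up a perfect fifth → E, giving E.
Em: root E up a perfect fifth → B, giving Bm.

A#aug E Bm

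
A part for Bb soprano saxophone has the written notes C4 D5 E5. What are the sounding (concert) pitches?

Bb3 C5 D5

Written C4 on the Bb soprano saxophone sounds as Bb3, a major second lower; apply that shift to every note.
C4 gives Bb3
D5 gives C5
E5 gives D5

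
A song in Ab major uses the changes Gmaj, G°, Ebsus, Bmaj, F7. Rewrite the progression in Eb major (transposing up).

Ab major up to Eb major is a perfect fifth; each chord root moves by that interval while the quality stays the same.
Gmaj: root G up a perfect fifth → D, giving Dmaj.
G°: root G up a perfect fifth → D, giving D°.
Ebsus: root Eb up a perfect fifth → Bb, giving Bbsus.
Bmaj: root B up a perfect fifth → F#, giving F#maj.
F7: root F up a perfect fifth → C, giving C7.

Dmaj D° Bbsus F#maj C7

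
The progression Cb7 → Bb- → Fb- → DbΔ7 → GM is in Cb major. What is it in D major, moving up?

D7 C#- G- EΔ7 A#M

Cb major up to D major is an augmented second; each chord root moves by that interval while the quality stays the same.
Cb7: root Cb up an augmented second → D, giving D7.
Bb-: root Bb up an augmented second → C#, giving C#-.
Fb-: root Fb up an augmented second → G, giving G-.
DbΔ7: root Db up an augmented second → E, giving EΔ7.
GM: root G up an augmented second → A#, giving A#M.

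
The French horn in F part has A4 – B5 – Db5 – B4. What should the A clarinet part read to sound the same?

F4 G5 Bbb4 G4

First find concert pitch: the French horn in F sounds a perfect fifth below written, so A4 B5 Db5 B4 sounds D4 E5 Gb4 E4.
Then write for A clarinet: it sounds a minor third below written, so the part must be a minor third above concert.
D4 → F4
E5 → G5
Gb4 → Bbb4
E4 → G4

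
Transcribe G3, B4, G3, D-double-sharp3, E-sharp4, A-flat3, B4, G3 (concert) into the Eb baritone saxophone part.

Written C4 sounds as Eb2 on the Eb baritone saxophone, so concert pitches are written a major thirteenth up.
G3 -> E5
B4 -> G#6
G3 -> E5
D##3 -> B##4
E#4 -> C##6
Ab3 -> F5
B4 -> G#6
G3 -> E5

E5 G#6 E5 B##4 C##6 F5 G#6 E5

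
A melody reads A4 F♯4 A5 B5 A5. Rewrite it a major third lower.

F4 D4 F5 G5 F5

A4 becomes F4
F#4 becomes D4
A5 becomes F5
B5 becomes G5
A5 becomes F5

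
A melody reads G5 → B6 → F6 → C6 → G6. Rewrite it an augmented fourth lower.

G5 down an augmented fourth is Db5.
B6: a fourth down reaches F, and 6 semitones makes it F6.
F6: a fourth down reaches C, and 6 semitones makes it Cb6.
C6 down an augmented fourth is Gb5.
An augmented fourth down from G6 gives Db6.

Db5 F6 Cb6 Gb5 Db6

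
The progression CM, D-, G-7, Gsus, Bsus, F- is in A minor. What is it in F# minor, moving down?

A minor down to F# minor is a minor third; each chord root moves by that interval while the quality stays the same.
CM: root C down a minor third → A, giving AM.
D-: root D down a minor third → B, giving B-.
G-7: root G down a minor third → E, giving E-7.
Gsus: root G down a minor third → E, giving Esus.
Bsus: root B down a minor third → G#, giving G#sus.
F-: root F down a minor third → D, giving D-.

AM B- E-7 Esus G#sus D-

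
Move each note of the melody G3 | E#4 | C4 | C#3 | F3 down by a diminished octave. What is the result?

G#2 E##3 C#3 C##2 F#2

G3: an octave down reaches G, and 11 semitones makes it G#2.
E#4 down a diminished octave is E##3.
C4: an octave down reaches C, and 11 semitones makes it C#3.
A diminished octave down from C#3 gives C##2.
F3 down a diminished octave is F#2.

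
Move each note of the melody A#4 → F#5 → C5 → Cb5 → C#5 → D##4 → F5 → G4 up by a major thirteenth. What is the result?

F##6 D#7 A6 Ab6 A#6 B##5 D7 E6

A major thirteenth up from A#4 gives F##6.
F#5: a thirteenth up reaches D, and 21 semitones makes it D#7.
C5: a thirteenth up reaches A, and 21 semitones makes it A6.
A major thirteenth up from Cb5 gives Ab6.
A major thirteenth up from C#5 gives A#6.
A major thirteenth up from D##4 gives B##5.
A major thirteenth up from F5 gives D7.
G4 up a major thirteenth is E6.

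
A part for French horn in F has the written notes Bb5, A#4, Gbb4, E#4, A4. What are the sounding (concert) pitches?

The French horn in F sounds a perfect fifth below written, so transpose each written note down a perfect fifth.
Bb5 becomes Eb5
A#4 becomes D#4
Gbb4 becomes Cbb4
E#4 becomes A#3
A4 becomes D4

Eb5 D#4 Cbb4 A#3 D4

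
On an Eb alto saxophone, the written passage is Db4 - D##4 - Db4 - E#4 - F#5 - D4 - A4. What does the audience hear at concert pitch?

The Eb alto saxophone sounds a major sixth below written, so transpose each written note down a major sixth.
Db4 becomes Fb3
D##4 becomes F##3
Db4 becomes Fb3
E#4 becomes G#3
F#5 becomes A4
D4 becomes F3
A4 becomes C4

Fb3 F##3 Fb3 G#3 A4 F3 C4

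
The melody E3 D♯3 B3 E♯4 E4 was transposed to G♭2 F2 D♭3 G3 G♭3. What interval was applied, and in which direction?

down an augmented sixth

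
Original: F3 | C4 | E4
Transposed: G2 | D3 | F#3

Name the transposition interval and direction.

down a minor seventh

Take the first pair: F3 → G2. F to G spans 7 letter names, so the interval is some kind of seventh.
G2 to F3 is 10 semitones, which makes it a minor seventh; the second version is lower, so the direction is down.
Checking another pair — E4 → F#3 — gives the same interval.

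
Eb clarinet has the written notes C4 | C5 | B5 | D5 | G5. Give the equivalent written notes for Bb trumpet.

First find concert pitch: the Eb clarinet sounds a minor third above written, so C4 C5 B5 D5 G5 sounds Eb4 Eb5 D6 F5 Bb5.
Then write for Bb trumpet: it sounds a major second below written, so the part must be a major second above concert.
Eb4 → F4
Eb5 → F5
D6 → E6
F5 → G5
Bb5 → C6

F4 F5 E6 G5 C6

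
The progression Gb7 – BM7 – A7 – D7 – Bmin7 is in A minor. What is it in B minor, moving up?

A minor up to B minor is a major second; each chord root moves by that interval while the quality stays the same.
Gb7: root Gb up a major second → Ab, giving Ab7.
BM7: root B up a major second → C#, giving C#M7.
A7: root A up a major second → B, giving B7.
D7: root D up a major second → E, giving E7.
Bmin7: root B up a major second → C#, giving C#min7.

Ab7 C#M7 B7 E7 C#min7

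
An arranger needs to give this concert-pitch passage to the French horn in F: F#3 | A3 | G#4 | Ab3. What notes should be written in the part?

C#4 E4 D#5 Eb4

Written C4 sounds as F3 on the French horn in F, so concert pitches are written a perfect fifth up.
F#3 -> C#4
A3 -> E4
G#4 -> D#5
Ab3 -> Eb4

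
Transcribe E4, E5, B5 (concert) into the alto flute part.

The alto flute sounds a perfect fourth below written, so the written part must be a perfect fourth above concert — transpose each note up.
E4 -> A4
E5 -> A5
B5 -> E6

A4 A5 E6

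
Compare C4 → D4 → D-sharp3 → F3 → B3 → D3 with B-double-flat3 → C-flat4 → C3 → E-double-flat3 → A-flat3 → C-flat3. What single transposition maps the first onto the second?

down an augmented second

From C4 to Bbb3 is 2 letter names — a second of some quality.
Bbb3 to C4 is 3 semitones, which makes it an augmented second; the second version is lower, so the direction is down.
Checking another pair — D3 → Cb3 — gives the same interval.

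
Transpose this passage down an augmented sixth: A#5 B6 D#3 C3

C5 Db6 F2 Ebb2

A#5 gives C5
B6 gives Db6
D#3 gives F2
C3 gives Ebb2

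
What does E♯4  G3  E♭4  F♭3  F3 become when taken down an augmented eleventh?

B2 Db2 Bbb2 Cbb2 Cb2

E#4: an eleventh down reaches B, and 18 semitones makes it B2.
An augmented eleventh down from G3 gives Db2.
An augmented eleventh down from Eb4 gives Bbb2.
Fb3: an eleventh down reaches C, and 18 semitones makes it Cbb2.
An augmented eleventh down from F3 gives Cb2.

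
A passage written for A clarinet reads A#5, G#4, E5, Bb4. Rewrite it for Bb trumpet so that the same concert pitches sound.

G##5 F##4 D#5 A4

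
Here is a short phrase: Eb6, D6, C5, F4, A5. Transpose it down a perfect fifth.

Ab5 G5 F4 Bb3 D5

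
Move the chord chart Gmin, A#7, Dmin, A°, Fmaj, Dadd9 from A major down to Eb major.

Dbmin E7 Abmin Eb° Cbmaj Abadd9

A major down to Eb major is an augmented fourth; each chord root moves by that interval while the quality stays the same.
Gmin: root G down an augmented fourth → Db, giving Dbmin.
A#7: root A# down an augmented fourth → E, giving E7.
Dmin: root D down an augmented fourth → Ab, giving Abmin.
A°: root A down an augmented fourth → Eb, giving Eb°.
Fmaj: root F down an augmented fourth → Cb, giving Cbmaj.
Dadd9: root D down an augmented fourth → Ab, giving Abadd9.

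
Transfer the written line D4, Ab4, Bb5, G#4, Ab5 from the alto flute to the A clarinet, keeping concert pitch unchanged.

C4 Gb4 Ab5 F#4 Gb5

First find concert pitch: the alto flute sounds a perfect fourth below written, so D4 Ab4 Bb5 G#4 Ab5 sounds A3 Eb4 F5 D#4 Eb5.
Then write for A clarinet: it sounds a minor third below written, so the part must be a minor third above concert.
A3 → C4
Eb4 → Gb4
F5 → Ab5
D#4 → F#4
Eb5 → Gb5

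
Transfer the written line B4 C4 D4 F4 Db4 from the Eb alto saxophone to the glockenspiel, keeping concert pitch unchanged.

First find concert pitch: the Eb alto saxophone sounds a major sixth below written, so B4 C4 D4 F4 Db4 sounds D4 Eb3 F3 Ab3 Fb3.
Then write for glockenspiel: it sounds a perfect fifteenth above written, so the part must be a perfect fifteenth below concert.
D4 → D2
Eb3 → Eb1
F3 → F1
Ab3 → Ab1
Fb3 → Fb1

D2 Eb1 F1 Ab1 Fb1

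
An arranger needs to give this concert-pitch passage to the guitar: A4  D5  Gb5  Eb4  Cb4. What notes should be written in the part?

The guitar sounds a perfect octave below written, so the written part must be a perfect octave above concert — transpose each note up.
A4 -> A5
D5 -> D6
Gb5 -> Gb6
Eb4 -> Eb5
Cb4 -> Cb5

A5 D6 Gb6 Eb5 Cb5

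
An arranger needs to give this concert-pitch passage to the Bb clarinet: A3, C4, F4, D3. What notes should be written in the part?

The Bb clarinet sounds a major second below written, so the written part must be a major second above concert — transpose each note up.
A3 → B3
C4 → D4
F4 → G4
D3 → E3

B3 D4 G4 E3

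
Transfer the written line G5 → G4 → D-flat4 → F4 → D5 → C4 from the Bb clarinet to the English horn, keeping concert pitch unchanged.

First find concert pitch: the Bb clarinet sounds a major second below written, so G5 G4 D-flat4 F4 D5 C4 sounds F5 F4 Cb4 Eb4 C5 Bb3.
Then write for English horn: it sounds a perfect fifth below written, so the part must be a perfect fifth above concert.
F5 → C6
F4 → C5
Cb4 → Gb4
Eb4 → Bb4
C5 → G5
Bb3 → F4

C6 C5 Gb4 Bb4 G5 F4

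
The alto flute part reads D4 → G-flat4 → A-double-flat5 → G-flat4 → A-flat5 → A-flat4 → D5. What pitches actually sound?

A3 Db4 Ebb5 Db4 Eb5 Eb4 A4

The alto flute sounds a perfect fourth below written, so transpose each written note down a perfect fourth.
D4 gives A3
Gb4 gives Db4
Abb5 gives Ebb5
Gb4 gives Db4
Ab5 gives Eb5
Ab4 gives Eb4
D5 gives A4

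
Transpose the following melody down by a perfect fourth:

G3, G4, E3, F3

G3 gives D3
G4 gives D4
E3 gives B2
F3 gives C3

D3 D4 B2 C3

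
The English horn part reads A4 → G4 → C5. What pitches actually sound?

D4 C4 F4

The English horn sounds a perfect fifth below written, so transpose each written note down a perfect fifth.
A4 to D4
G4 to C4
C5 to F4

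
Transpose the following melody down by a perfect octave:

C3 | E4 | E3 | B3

C2 E3 E2 B2

C3 -> C2
E4 -> E3
E3 -> E2
B3 -> B2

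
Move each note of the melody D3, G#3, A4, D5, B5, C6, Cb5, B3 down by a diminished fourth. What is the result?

A#2 D##3 E#4 A#4 F##5 G#5 G4 F##3

D3 down a diminished fourth is A#2.
A diminished fourth down from G#3 gives D##3.
A4 down a diminished fourth is E#4.
D5: a fourth down reaches A, and 4 semitones makes it A#4.
B5: a fourth down reaches F, and 4 semitones makes it F##5.
A diminished fourth down from C6 gives G#5.
Cb5 down a diminished fourth is G4.
B3: a fourth down reaches F, and 4 semitones makes it F##3.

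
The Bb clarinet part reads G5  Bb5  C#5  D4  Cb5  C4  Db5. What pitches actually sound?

F5 Ab5 B4 C4 Bbb4 Bb3 Cb5

Written C4 on the Bb clarinet sounds as Bb3, a major second lower; apply that shift to every note.
G5 -> F5
Bb5 -> Ab5
C#5 -> B4
D4 -> C4
Cb5 -> Bbb4
C4 -> Bb3
Db5 -> Cb5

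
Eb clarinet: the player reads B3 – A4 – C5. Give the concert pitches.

D4 C5 Eb5

The Eb clarinet sounds a minor third above written, so transpose each written note up a minor third.
B3 to D4
A4 to C5
C5 to Eb5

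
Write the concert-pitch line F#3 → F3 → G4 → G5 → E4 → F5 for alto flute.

The alto flute sounds a perfect fourth below written, so the written part must be a perfect fourth above concert — transpose each note up.
F#3 becomes B3
F3 becomes Bb3
G4 becomes C5
G5 becomes C6
E4 becomes A4
F5 becomes Bb5

B3 Bb3 C5 C6 A4 Bb5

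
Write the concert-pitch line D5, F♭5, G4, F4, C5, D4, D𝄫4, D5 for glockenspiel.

Written C4 sounds as C6 on the glockenspiel, so concert pitches are written a perfect fifteenth down.
D5 becomes D3
Fb5 becomes Fb3
G4 becomes G2
F4 becomes F2
C5 becomes C3
D4 becomes D2
Dbb4 becomes Dbb2
D5 becomes D3

D3 Fb3 G2 F2 C3 D2 Dbb2 D3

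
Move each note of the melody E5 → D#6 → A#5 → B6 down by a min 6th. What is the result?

G#4 F##5 C##5 D#6

E5 to G#4
D#6 to F##5
A#5 to C##5
B6 to D#6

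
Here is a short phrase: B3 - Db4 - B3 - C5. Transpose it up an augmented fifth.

F##4 A4 F##4 G#5

B3: a fifth up reaches F, and 8 semitones makes it F##4.
An augmented fifth up from Db4 gives A4.
B3: a fifth up reaches F, and 8 semitones makes it F##4.
C5: a fifth up reaches G, and 8 semitones makes it G#5.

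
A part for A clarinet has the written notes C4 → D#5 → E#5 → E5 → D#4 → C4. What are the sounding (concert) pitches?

The A clarinet sounds a minor third below written, so transpose each written note down a minor third.
C4 gives A3
D#5 gives B#4
E#5 gives C##5
E5 gives C#5
D#4 gives B#3
C4 gives A3

A3 B#4 C##5 C#5 B#3 A3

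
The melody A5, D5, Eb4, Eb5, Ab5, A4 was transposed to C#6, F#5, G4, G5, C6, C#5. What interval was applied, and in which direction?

up a major third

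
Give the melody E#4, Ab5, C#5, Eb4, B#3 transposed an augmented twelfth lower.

E#4: a twelfth down reaches A, and 20 semitones makes it A2.
An augmented twelfth down from Ab5 gives Dbb4.
C#5 down an augmented twelfth is F3.
Eb4: a twelfth down reaches A, and 20 semitones makes it Abb2.
B#3: a twelfth down reaches E, and 20 semitones makes it E2.

A2 Dbb4 F3 Abb2 E2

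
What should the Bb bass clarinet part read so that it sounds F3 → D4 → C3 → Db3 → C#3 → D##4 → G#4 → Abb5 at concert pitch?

The Bb bass clarinet sounds a major ninth below written, so the written part must be a major ninth above concert — transpose each note up.
F3 gives G4
D4 gives E5
C3 gives D4
Db3 gives Eb4
C#3 gives D#4
D##4 gives E##5
G#4 gives A#5
Abb5 gives Bbb6

G4 E5 D4 Eb4 D#4 E##5 A#5 Bbb6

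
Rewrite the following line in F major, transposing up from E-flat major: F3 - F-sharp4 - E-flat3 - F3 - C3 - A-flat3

G3 G#4 F3 G3 D3 Bb3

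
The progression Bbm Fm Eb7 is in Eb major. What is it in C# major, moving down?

Eb major down to C# major is a diminished third; each chord root moves by that interval while the quality stays the same.
Bbm: root Bb down a diminished third → G#, giving G#m.
Fm: root F down a diminished third → D#, giving D#m.
Eb7: root Eb down a diminished third → C#, giving C#7.

G#m D#m C#7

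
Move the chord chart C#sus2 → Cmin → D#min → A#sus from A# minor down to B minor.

A# minor down to B minor is a major seventh; each chord root moves by that interval while the quality stays the same.
C#sus2: root C# down a major seventh → D, giving Dsus2.
Cmin: root C down a major seventh → Db, giving Dbmin.
D#min: root D# down a major seventh → E, giving Emin.
A#sus: root A# down a major seventh → B, giving Bsus.

Dsus2 Dbmin Emin Bsus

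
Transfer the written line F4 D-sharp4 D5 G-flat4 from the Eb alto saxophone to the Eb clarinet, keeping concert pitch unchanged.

First find concert pitch: the Eb alto saxophone sounds a major sixth below written, so F4 D-sharp4 D5 G-flat4 sounds Ab3 F#3 F4 Bbb3.
Then write for Eb clarinet: it sounds a minor third above written, so the part must be a minor third below concert.
Ab3 → F3
F#3 → D#3
F4 → D4
Bbb3 → Gb3

F3 D#3 D4 Gb3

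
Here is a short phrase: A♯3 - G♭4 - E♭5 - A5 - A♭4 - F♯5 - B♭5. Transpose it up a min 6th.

A minor sixth up from A#3 gives F#4.
A minor sixth up from Gb4 gives Ebb5.
Eb5: a sixth up reaches C, and 8 semitones makes it Cb6.
A5: a sixth up reaches F, and 8 semitones makes it F6.
Ab4: a sixth up reaches F, and 8 semitones makes it Fb5.
F#5 up a minor sixth is D6.
A minor sixth up from Bb5 gives Gb6.

F#4 Ebb5 Cb6 F6 Fb5 D6 Gb6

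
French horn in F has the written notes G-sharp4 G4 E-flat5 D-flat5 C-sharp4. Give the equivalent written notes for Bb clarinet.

D#4 D4 Bb4 Ab4 G#3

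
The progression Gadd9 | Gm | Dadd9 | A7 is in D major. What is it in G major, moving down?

Cadd9 Cm Gadd9 D7

D major down to G major is a perfect fifth; each chord root moves by that interval while the quality stays the same.
Gadd9: root G down a perfect fifth → C, giving Cadd9.
Gm: root G down a perfect fifth → C, giving Cm.
Dadd9: root D down a perfect fifth → G, giving Gadd9.
A7: root A down a perfect fifth → D, giving D7.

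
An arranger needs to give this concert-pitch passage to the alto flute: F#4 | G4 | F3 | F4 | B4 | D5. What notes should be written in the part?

The alto flute sounds a perfect fourth below written, so the written part must be a perfect fourth above concert — transpose each note up.
F#4 -> B4
G4 -> C5
F3 -> Bb3
F4 -> Bb4
B4 -> E5
D5 -> G5

B4 C5 Bb3 Bb4 E5 G5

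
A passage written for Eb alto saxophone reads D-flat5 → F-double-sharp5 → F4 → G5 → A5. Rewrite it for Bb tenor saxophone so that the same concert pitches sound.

Gb5 B#5 Bb4 C6 D6

First find concert pitch: the Eb alto saxophone sounds a major sixth below written, so D-flat5 F-double-sharp5 F4 G5 A5 sounds Fb4 A#4 Ab3 Bb4 C5.
Then write for Bb tenor saxophone: it sounds a major ninth below written, so the part must be a major ninth above concert.
Fb4 → Gb5
A#4 → B#5
Ab3 → Bb4
Bb4 → C6
C5 → D6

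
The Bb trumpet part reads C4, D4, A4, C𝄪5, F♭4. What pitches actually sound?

The Bb trumpet sounds a major second below written, so transpose each written note down a major second.
C4 to Bb3
D4 to C4
A4 to G4
C##5 to B#4
Fb4 to Ebb4

Bb3 C4 G4 B#4 Ebb4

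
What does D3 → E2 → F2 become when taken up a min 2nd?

Eb3 F2 Gb2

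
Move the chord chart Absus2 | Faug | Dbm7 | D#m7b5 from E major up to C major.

E major up to C major is a minor sixth; each chord root moves by that interval while the quality stays the same.
Absus2: root Ab up a minor sixth → Fb, giving Fbsus2.
Faug: root F up a minor sixth → Db, giving Dbaug.
Dbm7: root Db up a minor sixth → Bbb, giving Bbbm7.
D#m7b5: root D# up a minor sixth → B, giving Bm7b5.

Fbsus2 Dbaug Bbbm7 Bm7b5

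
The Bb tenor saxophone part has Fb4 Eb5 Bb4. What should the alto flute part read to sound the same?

Abb3 Gb4 Db4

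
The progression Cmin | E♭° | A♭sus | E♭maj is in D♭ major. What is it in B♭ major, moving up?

Amin C° Fsus Cmaj

D♭ major up to B♭ major is a major sixth; each chord root moves by that interval while the quality stays the same.
Cmin: root C up a major sixth → A, giving Amin.
E♭°: root E♭ up a major sixth → C, giving C°.
A♭sus: root A♭ up a major sixth → F, giving Fsus.
E♭maj: root E♭ up a major sixth → C, giving Cmaj.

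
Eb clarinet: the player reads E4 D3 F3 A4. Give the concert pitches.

G4 F3 Ab3 C5

The Eb clarinet sounds a minor third above written, so transpose each written note up a minor third.
E4 becomes G4
D3 becomes F3
F3 becomes Ab3
A4 becomes C5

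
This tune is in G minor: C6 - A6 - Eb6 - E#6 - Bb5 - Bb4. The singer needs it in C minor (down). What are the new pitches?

From G down to C is a perfect fifth; apply that to each pitch.
C6 → F5
A6 → D6
Eb6 → Ab5
E#6 → A#5
Bb5 → Eb5
Bb4 → Eb4

F5 D6 Ab5 A#5 Eb5 Eb4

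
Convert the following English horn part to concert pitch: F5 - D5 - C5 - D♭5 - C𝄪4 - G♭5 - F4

Bb4 G4 F4 Gb4 F##3 Cb5 Bb3

The English horn sounds a perfect fifth below written, so transpose each written note down a perfect fifth.
F5 gives Bb4
D5 gives G4
C5 gives F4
Db5 gives Gb4
C##4 gives F##3
Gb5 gives Cb5
F4 gives Bb3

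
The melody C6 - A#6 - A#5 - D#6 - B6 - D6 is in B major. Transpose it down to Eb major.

From B down to Eb is an augmented fifth; apply that to each pitch.
C6 becomes Fb5
A#6 becomes D6
A#5 becomes D5
D#6 becomes G5
B6 becomes Eb6
D6 becomes Gb5

Fb5 D6 D5 G5 Eb6 Gb5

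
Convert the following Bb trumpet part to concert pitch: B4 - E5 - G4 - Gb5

A4 D5 F4 Fb5

Written C4 on the Bb trumpet sounds as Bb3, a major second lower; apply that shift to every note.
B4 -> A4
E5 -> D5
G4 -> F4
Gb5 -> Fb5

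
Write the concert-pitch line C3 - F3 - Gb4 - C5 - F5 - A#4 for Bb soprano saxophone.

Written C4 sounds as Bb3 on the Bb soprano saxophone, so concert pitches are written a major second up.
C3 -> D3
F3 -> G3
Gb4 -> Ab4
C5 -> D5
F5 -> G5
A#4 -> B#4

D3 G3 Ab4 D5 G5 B#4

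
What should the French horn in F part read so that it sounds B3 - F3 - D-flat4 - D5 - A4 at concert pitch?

F#4 C4 Ab4 A5 E5

The French horn in F sounds a perfect fifth below written, so the written part must be a perfect fifth above concert — transpose each note up.
B3 gives F#4
F3 gives C4
Db4 gives Ab4
D5 gives A5
A4 gives E5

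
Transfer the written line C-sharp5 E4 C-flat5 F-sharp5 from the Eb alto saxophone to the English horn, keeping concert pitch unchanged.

First find concert pitch: the Eb alto saxophone sounds a major sixth below written, so C-sharp5 E4 C-flat5 F-sharp5 sounds E4 G3 Ebb4 A4.
Then write for English horn: it sounds a perfect fifth below written, so the part must be a perfect fifth above concert.
E4 → B4
G3 → D4
Ebb4 → Bbb4
A4 → E5

B4 D4 Bbb4 E5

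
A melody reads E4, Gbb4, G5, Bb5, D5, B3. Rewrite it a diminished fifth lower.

E4 down a diminished fifth is A#3.
A diminished fifth down from Gbb4 gives Cb4.
A diminished fifth down from G5 gives C#5.
A diminished fifth down from Bb5 gives E5.
D5 down a diminished fifth is G#4.
B3: a fifth down reaches E, and 6 semitones makes it E#3.

A#3 Cb4 C#5 E5 G#4 E#3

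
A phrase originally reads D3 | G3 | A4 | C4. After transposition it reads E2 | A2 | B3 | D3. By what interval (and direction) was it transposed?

From D3 to E2 is 7 letter names — a seventh of some quality.
E2 to D3 is 10 semitones, which makes it a minor seventh; the second version is lower, so the direction is down.
Checking another pair — C4 → D3 — gives the same interval.

down a minor seventh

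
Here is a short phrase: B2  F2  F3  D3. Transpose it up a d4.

A diminished fourth up from B2 gives Eb3.
F2: a fourth up reaches B, and 4 semitones makes it Bbb2.
F3 up a diminished fourth is Bbb3.
A diminished fourth up from D3 gives Gb3.

Eb3 Bbb2 Bbb3 Gb3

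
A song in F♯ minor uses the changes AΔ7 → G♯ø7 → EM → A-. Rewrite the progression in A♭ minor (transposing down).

CbΔ7 Bbø7 GbM Cb-

F♯ minor down to A♭ minor is an augmented sixth; each chord root moves by that interval while the quality stays the same.
AΔ7: root A down an augmented sixth → Cb, giving CbΔ7.
G♯ø7: root G♯ down an augmented sixth → Bb, giving Bbø7.
EM: root E down an augmented sixth → Gb, giving GbM.
A-: root A down an augmented sixth → Cb, giving Cb-.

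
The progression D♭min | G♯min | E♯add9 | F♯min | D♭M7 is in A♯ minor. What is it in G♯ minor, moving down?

Cbmin F#min D#add9 Emin CbM7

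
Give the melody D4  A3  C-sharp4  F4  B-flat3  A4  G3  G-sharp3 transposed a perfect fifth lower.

G3 D3 F#3 Bb3 Eb3 D4 C3 C#3

D4 gives G3
A3 gives D3
C#4 gives F#3
F4 gives Bb3
Bb3 gives Eb3
A4 gives D4
G3 gives C3
G#3 gives C#3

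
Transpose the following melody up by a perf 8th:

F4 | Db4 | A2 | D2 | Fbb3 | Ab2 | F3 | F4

F5 Db5 A3 D3 Fbb4 Ab3 F4 F5

F4 up a perfect octave is F5.
A perfect octave up from Db4 gives Db5.
A2: an octave up reaches A, and 12 semitones makes it A3.
A perfect octave up from D2 gives D3.
A perfect octave up from Fbb3 gives Fbb4.
Ab2: an octave up reaches A, and 12 semitones makes it Ab3.
F3 up a perfect octave is F4.
F4 up a perfect octave is F5.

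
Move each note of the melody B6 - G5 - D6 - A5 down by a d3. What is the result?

G##6 E#5 B#5 F##5

B6 down a diminished third is G##6.
A diminished third down from G5 gives E#5.
D6 down a diminished third is B#5.
A5: a third down reaches F, and 2 semitones makes it F##5.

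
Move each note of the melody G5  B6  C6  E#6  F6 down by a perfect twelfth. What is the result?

C4 E5 F4 A#4 Bb4

G5 -> C4
B6 -> E5
C6 -> F4
E#6 -> A#4
F6 -> Bb4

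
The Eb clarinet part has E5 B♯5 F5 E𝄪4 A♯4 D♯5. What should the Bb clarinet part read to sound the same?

First find concert pitch: the Eb clarinet sounds a minor third above written, so E5 B♯5 F5 E𝄪4 A♯4 D♯5 sounds G5 D#6 Ab5 G##4 C#5 F#5.
Then write for Bb clarinet: it sounds a major second below written, so the part must be a major second above concert.
G5 → A5
D#6 → E#6
Ab5 → Bb5
G##4 → A##4
C#5 → D#5
F#5 → G#5

A5 E#6 Bb5 A##4 D#5 G#5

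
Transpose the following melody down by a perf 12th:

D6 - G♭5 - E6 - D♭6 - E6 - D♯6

D6 to G4
Gb5 to Cb4
E6 to A4
Db6 to Gb4
E6 to A4
D#6 to G#4

G4 Cb4 A4 Gb4 A4 G#4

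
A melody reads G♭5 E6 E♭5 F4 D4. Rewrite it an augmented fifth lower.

Cbb5 Ab5 Abb4 Bbb3 Gb3

An augmented fifth down from Gb5 gives Cbb5.
An augmented fifth down from E6 gives Ab5.
Eb5 down an augmented fifth is Abb4.
F4 down an augmented fifth is Bbb3.
An augmented fifth down from D4 gives Gb3.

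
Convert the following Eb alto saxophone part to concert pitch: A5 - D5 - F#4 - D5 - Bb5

C5 F4 A3 F4 Db5

The Eb alto saxophone sounds a major sixth below written, so transpose each written note down a major sixth.
A5 gives C5
D5 gives F4
F#4 gives A3
D5 gives F4
Bb5 gives Db5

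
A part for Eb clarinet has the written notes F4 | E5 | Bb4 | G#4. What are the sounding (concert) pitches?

Ab4 G5 Db5 B4

The Eb clarinet sounds a minor third above written, so transpose each written note up a minor third.
F4 to Ab4
E5 to G5
Bb4 to Db5
G#4 to B4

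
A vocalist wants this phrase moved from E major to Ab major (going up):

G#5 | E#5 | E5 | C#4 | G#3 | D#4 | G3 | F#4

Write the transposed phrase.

C6 A5 Ab5 F4 C4 G4 Cb4 Bb4

From E up to Ab is a diminished fourth; apply that to each pitch.
G#5 -> C6
E#5 -> A5
E5 -> Ab5
C#4 -> F4
G#3 -> C4
D#4 -> G4
G3 -> Cb4
F#4 -> Bb4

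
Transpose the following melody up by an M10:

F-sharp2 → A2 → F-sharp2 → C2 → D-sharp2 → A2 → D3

A#3 C#4 A#3 E3 F##3 C#4 F#4

F#2 becomes A#3
A2 becomes C#4
F#2 becomes A#3
C2 becomes E3
D#2 becomes F##3
A2 becomes C#4
D3 becomes F#4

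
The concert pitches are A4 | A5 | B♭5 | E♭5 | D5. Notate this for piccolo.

A3 A4 Bb4 Eb4 D4

Written C4 sounds as C5 on the piccolo, so concert pitches are written a perfect octave down.
A4 becomes A3
A5 becomes A4
Bb5 becomes Bb4
Eb5 becomes Eb4
D5 becomes D4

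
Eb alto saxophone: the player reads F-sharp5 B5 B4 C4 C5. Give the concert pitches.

A4 D5 D4 Eb3 Eb4

Written C4 on the Eb alto saxophone sounds as Eb3, a major sixth lower; apply that shift to every note.
F#5 -> A4
B5 -> D5
B4 -> D4
C4 -> Eb3
C5 -> Eb4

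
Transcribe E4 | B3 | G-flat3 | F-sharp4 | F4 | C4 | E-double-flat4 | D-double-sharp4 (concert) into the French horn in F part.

B4 F#4 Db4 C#5 C5 G4 Bbb4 A##4

Written C4 sounds as F3 on the French horn in F, so concert pitches are written a perfect fifth up.
E4 -> B4
B3 -> F#4
Gb3 -> Db4
F#4 -> C#5
F4 -> C5
C4 -> G4
Ebb4 -> Bbb4
D##4 -> A##4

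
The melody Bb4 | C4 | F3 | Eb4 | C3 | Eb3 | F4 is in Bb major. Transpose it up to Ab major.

From Bb up to Ab is a minor seventh; apply that to each pitch.
Bb4 gives Ab5
C4 gives Bb4
F3 gives Eb4
Eb4 gives Db5
C3 gives Bb3
Eb3 gives Db4
F4 gives Eb5

Ab5 Bb4 Eb4 Db5 Bb3 Db4 Eb5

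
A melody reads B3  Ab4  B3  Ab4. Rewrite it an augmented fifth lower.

Eb3 Dbb4 Eb3 Dbb4

B3 down an augmented fifth is Eb3.
An augmented fifth down from Ab4 gives Dbb4.
An augmented fifth down from B3 gives Eb3.
An augmented fifth down from Ab4 gives Dbb4.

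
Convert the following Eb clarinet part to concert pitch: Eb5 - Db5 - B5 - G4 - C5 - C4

Written C4 on the Eb clarinet sounds as Eb4, a minor third higher; apply that shift to every note.
Eb5 gives Gb5
Db5 gives Fb5
B5 gives D6
G4 gives Bb4
C5 gives Eb5
C4 gives Eb4

Gb5 Fb5 D6 Bb4 Eb5 Eb4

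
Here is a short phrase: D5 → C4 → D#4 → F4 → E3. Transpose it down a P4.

A4 G3 A#3 C4 B2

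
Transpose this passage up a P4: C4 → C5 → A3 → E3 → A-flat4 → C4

C4 gives F4
C5 gives F5
A3 gives D4
E3 gives A3
Ab4 gives Db5
C4 gives F4

F4 F5 D4 A3 Db5 F4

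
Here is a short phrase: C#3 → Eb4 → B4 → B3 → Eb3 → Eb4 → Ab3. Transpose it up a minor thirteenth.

A4 Cb6 G6 G5 Cb5 Cb6 Fb5

C#3 -> A4
Eb4 -> Cb6
B4 -> G6
B3 -> G5
Eb3 -> Cb5
Eb4 -> Cb6
Ab3 -> Fb5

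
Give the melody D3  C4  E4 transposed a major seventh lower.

A major seventh down from D3 gives Eb2.
C4 down a major seventh is Db3.
A major seventh down from E4 gives F3.

Eb2 Db3 F3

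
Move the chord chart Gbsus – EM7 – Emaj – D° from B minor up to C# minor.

Absus F#M7 F#maj E°

B minor up to C# minor is a major second; each chord root moves by that interval while the quality stays the same.
Gbsus: root Gb up a major second → Ab, giving Absus.
EM7: root E up a major second → F#, giving F#M7.
Emaj: root E up a major second → F#, giving F#maj.
D°: root D up a major second → E, giving E°.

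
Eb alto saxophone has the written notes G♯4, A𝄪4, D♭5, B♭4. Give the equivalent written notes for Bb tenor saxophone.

First find concert pitch: the Eb alto saxophone sounds a major sixth below written, so G♯4 A𝄪4 D♭5 B♭4 sounds B3 C##4 Fb4 Db4.
Then write for Bb tenor saxophone: it sounds a major ninth below written, so the part must be a major ninth above concert.
B3 → C#5
C##4 → D##5
Fb4 → Gb5
Db4 → Eb5

C#5 D##5 Gb5 Eb5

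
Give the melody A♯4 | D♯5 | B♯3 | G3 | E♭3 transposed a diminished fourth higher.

A#4: a fourth up reaches D, and 4 semitones makes it D5.
D#5 up a diminished fourth is G5.
B#3: a fourth up reaches E, and 4 semitones makes it E4.
G3 up a diminished fourth is Cb4.
Eb3: a fourth up reaches A, and 4 semitones makes it Abb3.

D5 G5 E4 Cb4 Abb3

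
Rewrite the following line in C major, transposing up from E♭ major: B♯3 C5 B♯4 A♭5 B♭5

E♭ major to C major up is a major sixth, so every note moves up by that interval.
B#3 gives G##4
C5 gives A5
B#4 gives G##5
Ab5 gives F6
Bb5 gives G6

G##4 A5 G##5 F6 G6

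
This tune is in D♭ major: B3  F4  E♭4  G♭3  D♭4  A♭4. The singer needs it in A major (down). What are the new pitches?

D♭ major to A major down is a diminished fourth, so every note moves down by that interval.
B3 → F##3
F4 → C#4
Eb4 → B3
Gb3 → D3
Db4 → A3
Ab4 → E4

F##3 C#4 B3 D3 A3 E4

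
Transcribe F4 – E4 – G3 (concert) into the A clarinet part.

Ab4 G4 Bb3

The A clarinet sounds a minor third below written, so the written part must be a minor third above concert — transpose each note up.
F4 → Ab4
E4 → G4
G3 → Bb3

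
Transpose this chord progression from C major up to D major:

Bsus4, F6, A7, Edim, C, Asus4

C major up to D major is a major second; each chord root moves by that interval while the quality stays the same.
Bsus4: root B up a major second → C#, giving C#sus4.
F6: root F up a major second → G, giving G6.
A7: root A up a major second → B, giving B7.
Edim: root E up a major second → F#, giving F#dim.
C: root C up a major second → D, giving D.
Asus4: root A up a major second → B, giving Bsus4.

C#sus4 G6 B7 F#dim D Bsus4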